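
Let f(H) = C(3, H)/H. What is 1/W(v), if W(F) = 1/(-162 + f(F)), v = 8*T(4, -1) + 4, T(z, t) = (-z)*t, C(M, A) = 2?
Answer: -2915/18 ≈ -161.94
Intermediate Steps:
T(z, t) = -t*z
f(H) = 2/H
v = 36 (v = 8*(-1*(-1)*4) + 4 = 8*4 + 4 = 32 + 4 = 36)
W(F) = 1/(-162 + 2/F)
1/W(v) = 1/(-1*36/(-2 + 162*36)) = 1/(-1*36/(-2 + 5832)) = 1/(-1*36/5830) = 1/(-1*36*1/5830) = 1/(-18/2915) = -2915/18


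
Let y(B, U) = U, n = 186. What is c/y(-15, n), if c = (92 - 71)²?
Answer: 147/62 ≈ 2.3710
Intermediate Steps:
c = 441 (c = 21² = 441)
c/y(-15, n) = 441/186 = 441*(1/186) = 147/62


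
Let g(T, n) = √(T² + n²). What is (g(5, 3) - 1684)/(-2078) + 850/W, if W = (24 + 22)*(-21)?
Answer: -34889/501837 - √34/2078 ≈ -0.072329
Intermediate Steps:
W = -966 (W = 46*(-21) = -966)
(g(5, 3) - 1684)/(-2078) + 850/W = (√(5² + 3²) - 1684)/(-2078) + 850/(-966) = (√(25 + 9) - 1684)*(-1/2078) + 850*(-1/966) = (√34 - 1684)*(-1/2078) - 425/483 = (-1684 + √34)*(-1/2078) - 425/483 = (842/1039 - √34/2078) - 425/483 = -34889/501837 - √34/2078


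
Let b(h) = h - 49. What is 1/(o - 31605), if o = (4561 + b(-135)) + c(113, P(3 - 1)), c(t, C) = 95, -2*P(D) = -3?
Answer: -1/27133 ≈ -3.6855e-5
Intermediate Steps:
P(D) = 3/2 (P(D) = -½*(-3) = 3/2)
b(h) = -49 + h
o = 4472 (o = (4561 + (-49 - 135)) + 95 = (4561 - 184) + 95 = 4377 + 95 = 4472)
1/(o - 31605) = 1/(4472 - 31605) = 1/(-27133) = -1/27133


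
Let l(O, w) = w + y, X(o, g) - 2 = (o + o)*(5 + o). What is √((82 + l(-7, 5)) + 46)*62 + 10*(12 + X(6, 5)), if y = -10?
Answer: 1460 + 62*√123 ≈ 2147.6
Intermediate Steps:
X(o, g) = 2 + 2*o*(5 + o) (X(o, g) = 2 + (o + o)*(5 + o) = 2 + (2*o)*(5 + o) = 2 + 2*o*(5 + o))
l(O, w) = -10 + w (l(O, w) = w - 10 = -10 + w)
√((82 + l(-7, 5)) + 46)*62 + 10*(12 + X(6, 5)) = √((82 + (-10 + 5)) + 46)*62 + 10*(12 + (2 + 2*6² + 10*6)) = √((82 - 5) + 46)*62 + 10*(12 + (2 + 2*36 + 60)) = √(77 + 46)*62 + 10*(12 + (2 + 72 + 60)) = √123*62 + 10*(12 + 134) = 62*√123 + 10*146 = 62*√123 + 1460 = 1460 + 62*√123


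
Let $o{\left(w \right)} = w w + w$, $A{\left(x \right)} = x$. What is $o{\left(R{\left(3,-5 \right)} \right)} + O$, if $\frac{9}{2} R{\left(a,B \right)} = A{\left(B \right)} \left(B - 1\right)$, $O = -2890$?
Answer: $- \frac{25550}{9} \approx -2838.9$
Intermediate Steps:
$R{\left(a,B \right)} = \frac{2 B \left(-1 + B\right)}{9}$ ($R{\left(a,B \right)} = \frac{2 B \left(B - 1\right)}{9} = \frac{2 B \left(-1 + B\right)}{9}$)
$o{\left(w \right)} = w + w^{2}$ ($o{\left(w \right)} = w^{2} + w = w + w^{2}$)
$o{\left(R{\left(3,-5 \right)} \right)} + O = \frac{2}{9} \left(-5\right) \left(-1 - 5\right) \left(1 + \frac{2}{9} \left(-5\right) \left(-1 - 5\right)\right) - 2890 = \frac{2}{9} \left(-5\right) \left(-6\right) \left(1 + \frac{2}{9} \left(-5\right) \left(-6\right)\right) - 2890 = \frac{20 \left(1 + \frac{20}{3}\right)}{3} - 2890 = \frac{20}{3} \cdot \frac{23}{3} - 2890 = \frac{460}{9} - 2890 = - \frac{25550}{9}$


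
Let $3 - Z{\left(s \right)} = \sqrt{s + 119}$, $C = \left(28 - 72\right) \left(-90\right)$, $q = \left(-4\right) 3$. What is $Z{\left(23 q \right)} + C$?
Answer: $3963 - i \sqrt{157} \approx 3963.0 - 12.53 i$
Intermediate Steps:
$q = -12$
$C = 3960$ ($C = \left(-44\right) \left(-90\right) = 3960$)
$Z{\left(s \right)} = 3 - \sqrt{119 + s}$ ($Z{\left(s \right)} = 3 - \sqrt{s + 119} = 3 - \sqrt{119 + s}$)
$Z{\left(23 q \right)} + C = \left(3 - \sqrt{119 + 23 \left(-12\right)}\right) + 3960 = \left(3 - \sqrt{119 - 276}\right) + 3960 = \left(3 - \sqrt{-157}\right) + 3960 = \left(3 - i \sqrt{157}\right) + 3960 = 3963 - i \sqrt{157}$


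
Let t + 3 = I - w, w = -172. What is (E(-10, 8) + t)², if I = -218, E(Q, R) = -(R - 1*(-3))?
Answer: 3600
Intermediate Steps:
E(Q, R) = -3 - R (E(Q, R) = -(R + 3) = -(3 + R) = -3 - R)
t = -49 (t = -3 + (-218 - 1*(-172)) = -3 + (-218 + 172) = -3 - 46 = -49)
(E(-10, 8) + t)² = ((-3 - 1*8) - 49)² = ((-3 - 8) - 49)² = (-11 - 49)² = (-60)² = 3600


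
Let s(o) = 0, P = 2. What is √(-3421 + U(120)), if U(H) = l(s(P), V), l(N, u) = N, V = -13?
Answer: I*√3421 ≈ 58.489*I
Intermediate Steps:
U(H) = 0
√(-3421 + U(120)) = √(-3421 + 0) = √(-3421) = I*√3421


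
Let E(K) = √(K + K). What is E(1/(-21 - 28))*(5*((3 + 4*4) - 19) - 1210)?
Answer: -1210*I*√2/7 ≈ -244.46*I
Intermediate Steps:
E(K) = √2*√K (E(K) = √(2*K) = √2*√K)
E(1/(-21 - 28))*(5*((3 + 4*4) - 19) - 1210) = (√2*√(1/(-21 - 28)))*(5*((3 + 4*4) - 19) - 1210) = (√2*√(1/(-49)))*(5*((3 + 16) - 19) - 1210) = (√2*√(-1/49))*(5*(19 - 19) - 1210) = (√2*(I/7))*(5*0 - 1210) = (I*√2/7)*(0 - 1210) = (I*√2/7)*(-1210) = -1210*I*√2/7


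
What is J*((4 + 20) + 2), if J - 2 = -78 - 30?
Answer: -2756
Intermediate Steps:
J = -106 (J = 2 + (-78 - 30) = 2 - 108 = -106)
J*((4 + 20) + 2) = -106*((4 + 20) + 2) = -106*(24 + 2) = -106*26 = -2756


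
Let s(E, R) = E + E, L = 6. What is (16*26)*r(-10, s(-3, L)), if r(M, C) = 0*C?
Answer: 0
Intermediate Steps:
s(E, R) = 2*E
r(M, C) = 0
(16*26)*r(-10, s(-3, L)) = (16*26)*0 = 416*0 = 0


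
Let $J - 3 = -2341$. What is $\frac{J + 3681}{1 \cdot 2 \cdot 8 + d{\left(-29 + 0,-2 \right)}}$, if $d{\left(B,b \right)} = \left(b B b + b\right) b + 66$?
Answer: $\frac{1343}{318} \approx 4.2233$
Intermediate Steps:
$d{\left(B,b \right)} = 66 + b \left(b + B b^{2}\right)$ ($d{\left(B,b \right)} = \left(B b b + b\right) b + 66 = \left(B b^{2} + b\right) b + 66 = \left(b + B b^{2}\right) b + 66 = b \left(b + B b^{2}\right) + 66 = 66 + b \left(b + B b^{2}\right)$)
$J = -2338$ ($J = 3 - 2341 = -2338$)
$\frac{J + 3681}{1 \cdot 2 \cdot 8 + d{\left(-29 + 0,-2 \right)}} = \frac{-2338 + 3681}{1 \cdot 2 \cdot 8 + \left(66 + \left(-2\right)^{2} + \left(-29 + 0\right) \left(-2\right)^{3}\right)} = \frac{1343}{2 \cdot 8 + \left(66 + 4 - -232\right)} = \frac{1343}{16 + \left(66 + 4 + 232\right)} = \frac{1343}{16 + 302} = \frac{1343}{318}$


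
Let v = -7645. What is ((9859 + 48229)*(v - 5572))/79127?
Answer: -767749096/79127 ≈ -9702.8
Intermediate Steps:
((9859 + 48229)*(v - 5572))/79127 = ((9859 + 48229)*(-7645 - 5572))/79127 = (58088*(-13217))*(1/79127) = -767749096*1/79127 = -767749096/79127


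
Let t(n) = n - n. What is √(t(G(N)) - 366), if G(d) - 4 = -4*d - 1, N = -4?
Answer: I*√366 ≈ 19.131*I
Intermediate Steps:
G(d) = 3 - 4*d (G(d) = 4 + (-4*d - 1) = 4 + (-1 - 4*d) = 3 - 4*d)
t(n) = 0
√(t(G(N)) - 366) = √(0 - 366) = √(-366) = I*√366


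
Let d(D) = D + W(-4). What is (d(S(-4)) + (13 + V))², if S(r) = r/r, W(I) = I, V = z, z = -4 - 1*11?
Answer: 25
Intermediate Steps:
z = -15 (z = -4 - 11 = -15)
V = -15
S(r) = 1
d(D) = -4 + D (d(D) = D - 4 = -4 + D)
(d(S(-4)) + (13 + V))² = ((-4 + 1) + (13 - 15))² = (-3 - 2)² = (-5)² = 25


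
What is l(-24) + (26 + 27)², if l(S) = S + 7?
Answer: 2792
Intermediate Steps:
l(S) = 7 + S
l(-24) + (26 + 27)² = (7 - 24) + (26 + 27)² = -17 + 53² = -17 + 2809 = 2792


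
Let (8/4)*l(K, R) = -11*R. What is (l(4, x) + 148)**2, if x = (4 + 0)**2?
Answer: 3600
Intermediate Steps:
x = 16 (x = 4**2 = 16)
l(K, R) = -11*R/2 (l(K, R) = (-11*R)/2 = -11*R/2)
(l(4, x) + 148)**2 = (-11/2*16 + 148)**2 = (-88 + 148)**2 = 60**2 = 3600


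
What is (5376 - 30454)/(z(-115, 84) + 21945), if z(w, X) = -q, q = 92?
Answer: -25078/21853 ≈ -1.1476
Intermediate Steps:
z(w, X) = -92 (z(w, X) = -1*92 = -92)
(5376 - 30454)/(z(-115, 84) + 21945) = (5376 - 30454)/(-92 + 21945) = -25078/21853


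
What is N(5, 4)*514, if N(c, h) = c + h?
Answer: 4626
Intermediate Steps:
N(5, 4)*514 = (5 + 4)*514 = 9*514 = 4626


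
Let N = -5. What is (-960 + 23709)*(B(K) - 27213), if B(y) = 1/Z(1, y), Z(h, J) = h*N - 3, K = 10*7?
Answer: -4952571045/8 ≈ -6.1907e+8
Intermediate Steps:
K = 70
Z(h, J) = -3 - 5*h (Z(h, J) = h*(-5) - 3 = -5*h - 3 = -3 - 5*h)
B(y) = -⅛ (B(y) = 1/(-3 - 5*1) = 1/(-3 - 5) = 1/(-8) = -⅛)
(-960 + 23709)*(B(K) - 27213) = (-960 + 23709)*(-⅛ - 27213) = 22749*(-217705/8) = -4952571045/8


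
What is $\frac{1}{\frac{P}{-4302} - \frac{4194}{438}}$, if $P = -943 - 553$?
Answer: $- \frac{157023}{1448945} \approx -0.10837$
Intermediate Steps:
$P = -1496$ ($P = -943 - 553 = -1496$)
$\frac{1}{\frac{P}{-4302} - \frac{4194}{438}} = \frac{1}{- \frac{1496}{-4302} - \frac{4194}{438}} = \frac{1}{\left(-1496\right) \left(- \frac{1}{4302}\right) - \frac{699}{73}} = \frac{1}{\frac{748}{2151} - \frac{699}{73}} = \frac{1}{- \frac{1448945}{157023}} = - \frac{157023}{1448945}$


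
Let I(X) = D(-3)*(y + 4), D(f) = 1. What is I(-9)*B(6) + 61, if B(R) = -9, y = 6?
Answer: -29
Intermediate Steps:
I(X) = 10 (I(X) = 1*(6 + 4) = 1*10 = 10)
I(-9)*B(6) + 61 = 10*(-9) + 61 = -90 + 61 = -29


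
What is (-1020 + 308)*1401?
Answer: -997512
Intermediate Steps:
(-1020 + 308)*1401 = -712*1401 = -997512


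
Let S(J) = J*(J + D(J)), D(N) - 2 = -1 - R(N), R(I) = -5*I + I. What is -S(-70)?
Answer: -24430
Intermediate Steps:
R(I) = -4*I
D(N) = 1 + 4*N (D(N) = 2 + (-1 - (-4)*N) = 2 + (-1 + 4*N) = 1 + 4*N)
S(J) = J*(1 + 5*J) (S(J) = J*(J + (1 + 4*J)) = J*(1 + 5*J))
-S(-70) = -(-70)*(1 + 5*(-70)) = -(-70)*(1 - 350) = -(-70)*(-349) = -1*24430 = -24430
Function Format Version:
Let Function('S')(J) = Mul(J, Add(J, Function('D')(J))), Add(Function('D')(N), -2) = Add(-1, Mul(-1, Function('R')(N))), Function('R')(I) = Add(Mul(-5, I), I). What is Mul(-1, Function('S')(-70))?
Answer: -24430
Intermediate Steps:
Function('R')(I) = Mul(-4, I)
Function('D')(N) = Add(1, Mul(4, N)) (Function('D')(N) = Add(2, Add(-1, Mul(-1, Mul(-4, N)))) = Add(2, Add(-1, Mul(4, N))) = Add(1, Mul(4, N)))
Function('S')(J) = Mul(J, Add(1, Mul(5, J))) (Function('S')(J) = Mul(J, Add(J, Add(1, Mul(4, J)))) = Mul(J, Add(1, Mul(5, J))))
Mul(-1, Function('S')(-70)) = Mul(-1, Mul(-70, Add(1, Mul(5, -70)))) = Mul(-1, Mul(-70, Add(1, -350))) = Mul(-1, Mul(-70, -349)) = Mul(-1, 24430) = -24430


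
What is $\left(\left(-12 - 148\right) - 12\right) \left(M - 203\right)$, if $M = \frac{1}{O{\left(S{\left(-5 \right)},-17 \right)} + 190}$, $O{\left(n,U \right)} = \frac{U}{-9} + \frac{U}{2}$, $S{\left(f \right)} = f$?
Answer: $\frac{115254620}{3301} \approx 34915.0$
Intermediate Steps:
$O{\left(n,U \right)} = \frac{7 U}{18}$ ($O{\left(n,U \right)} = U \left(- \frac{1}{9}\right) + U \frac{1}{2} = - \frac{U}{9} + \frac{U}{2} = \frac{7 U}{18}$)
$M = \frac{18}{3301}$ ($M = \frac{1}{\frac{7}{18} \left(-17\right) + 190} = \frac{1}{- \frac{119}{18} + 190} = \frac{1}{\frac{3301}{18}} = \frac{18}{3301} \approx 0.0054529$)
$\left(\left(-12 - 148\right) - 12\right) \left(M - 203\right) = \left(\left(-12 - 148\right) - 12\right) \left(\frac{18}{3301} - 203\right) = \left(-160 - 12\right) \left(- \frac{670085}{3301}\right) = \left(-172\right) \left(- \frac{670085}{3301}\right) = \frac{115254620}{3301}$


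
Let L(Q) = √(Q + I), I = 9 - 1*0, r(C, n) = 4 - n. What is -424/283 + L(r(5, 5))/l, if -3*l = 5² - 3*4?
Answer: -424/283 - 6*√2/13 ≈ -2.1509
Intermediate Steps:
I = 9 (I = 9 + 0 = 9)
L(Q) = √(9 + Q) (L(Q) = √(Q + 9) = √(9 + Q))
l = -13/3 (l = -(5² - 3*4)/3 = -(25 - 12)/3 = -⅓*13 = -13/3 ≈ -4.3333)
-424/283 + L(r(5, 5))/l = -424/283 + √(9 + (4 - 1*5))/(-13/3) = -424*1/283 + √(9 + (4 - 5))*(-3/13) = -424/283 + √(9 - 1)*(-3/13) = -424/283 + √8*(-3/13) = -424/283 + (2*√2)*(-3/13) = -424/283 - 6*√2/13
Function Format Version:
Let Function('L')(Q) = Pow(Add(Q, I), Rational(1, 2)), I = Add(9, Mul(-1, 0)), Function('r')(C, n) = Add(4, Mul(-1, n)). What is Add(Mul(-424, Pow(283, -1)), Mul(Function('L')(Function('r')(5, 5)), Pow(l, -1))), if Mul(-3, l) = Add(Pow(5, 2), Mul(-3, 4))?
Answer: Add(Rational(-424, 283), Mul(Rational(-6, 13), Pow(2, Rational(1, 2)))) ≈ -2.1509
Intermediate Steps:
I = 9 (I = Add(9, 0) = 9)
Function('L')(Q) = Pow(Add(9, Q), Rational(1, 2)) (Function('L')(Q) = Pow(Add(Q, 9), Rational(1, 2)) = Pow(Add(9, Q), Rational(1, 2)))
l = Rational(-13, 3) (l = Mul(Rational(-1, 3), Add(Pow(5, 2), Mul(-3, 4))) = Mul(Rational(-1, 3), Add(25, -12)) = Mul(Rational(-1, 3), 13) = Rational(-13, 3) ≈ -4.3333)
Add(Mul(-424, Pow(283, -1)), Mul(Function('L')(Function('r')(5, 5)), Pow(l, -1))) = Add(Mul(-424, Pow(283, -1)), Mul(Pow(Add(9, Add(4, Mul(-1, 5))), Rational(1, 2)), Pow(Rational(-13, 3), -1))) = Add(Mul(-424, Rational(1, 283)), Mul(Pow(Add(9, Add(4, -5)), Rational(1, 2)), Rational(-3, 13))) = Add(Rational(-424, 283), Mul(Pow(Add(9, -1), Rational(1, 2)), Rational(-3, 13))) = Add(Rational(-424, 283), Mul(Pow(8, Rational(1, 2)), Rational(-3, 13))) = Add(Rational(-424, 283), Mul(Mul(2, Pow(2, Rational(1, 2))), Rational(-3, 13))) = Add(Rational(-424, 283), Mul(Rational(-6, 13), Pow(2, Rational(1, 2))))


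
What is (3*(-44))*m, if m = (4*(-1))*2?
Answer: 1056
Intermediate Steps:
m = -8 (m = -4*2 = -8)
(3*(-44))*m = (3*(-44))*(-8) = -132*(-8) = 1056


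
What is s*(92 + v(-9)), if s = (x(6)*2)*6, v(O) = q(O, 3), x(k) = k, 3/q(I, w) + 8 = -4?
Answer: 6606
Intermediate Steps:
q(I, w) = -¼ (q(I, w) = 3/(-8 - 4) = 3/(-12) = 3*(-1/12) = -¼)
v(O) = -¼
s = 72 (s = (6*2)*6 = 12*6 = 72)
s*(92 + v(-9)) = 72*(92 - ¼) = 72*(367/4) = 6606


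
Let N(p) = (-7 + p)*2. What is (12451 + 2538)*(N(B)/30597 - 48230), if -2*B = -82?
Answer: -22119166004338/30597 ≈ -7.2292e+8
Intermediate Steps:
B = 41 (B = -½*(-82) = 41)
N(p) = -14 + 2*p
(12451 + 2538)*(N(B)/30597 - 48230) = (12451 + 2538)*((-14 + 2*41)/30597 - 48230) = 14989*((-14 + 82)*(1/30597) - 48230) = 14989*(68*(1/30597) - 48230) = 14989*(68/30597 - 48230) = 14989*(-1475693242/30597) = -22119166004338/30597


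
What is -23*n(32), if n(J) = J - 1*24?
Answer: -184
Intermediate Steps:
n(J) = -24 + J (n(J) = J - 24 = -24 + J)
-23*n(32) = -23*(-24 + 32) = -23*8 = -184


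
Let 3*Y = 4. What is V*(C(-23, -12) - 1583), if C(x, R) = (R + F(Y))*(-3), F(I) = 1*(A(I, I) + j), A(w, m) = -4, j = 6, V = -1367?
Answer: 2122951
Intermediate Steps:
Y = 4/3 (Y = (⅓)*4 = 4/3 ≈ 1.3333)
F(I) = 2 (F(I) = 1*(-4 + 6) = 1*2 = 2)
C(x, R) = -6 - 3*R (C(x, R) = (R + 2)*(-3) = (2 + R)*(-3) = -6 - 3*R)
V*(C(-23, -12) - 1583) = -1367*((-6 - 3*(-12)) - 1583) = -1367*((-6 + 36) - 1583) = -1367*(30 - 1583) = -1367*(-1553) = 2122951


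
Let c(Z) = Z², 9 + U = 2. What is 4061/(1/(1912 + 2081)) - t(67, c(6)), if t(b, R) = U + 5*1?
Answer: 16215575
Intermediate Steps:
U = -7 (U = -9 + 2 = -7)
t(b, R) = -2 (t(b, R) = -7 + 5*1 = -7 + 5 = -2)
4061/(1/(1912 + 2081)) - t(67, c(6)) = 4061/(1/(1912 + 2081)) - 1*(-2) = 4061/(1/3993) + 2 = 4061*3993 + 2 = 16215573 + 2 = 16215575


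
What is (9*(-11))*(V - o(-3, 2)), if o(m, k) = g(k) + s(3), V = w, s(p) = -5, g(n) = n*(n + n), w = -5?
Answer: 792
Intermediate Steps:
g(n) = 2*n² (g(n) = n*(2*n) = 2*n²)
V = -5
o(m, k) = -5 + 2*k² (o(m, k) = 2*k² - 5 = -5 + 2*k²)
(9*(-11))*(V - o(-3, 2)) = (9*(-11))*(-5 - (-5 + 2*2²)) = -99*(-5 - (-5 + 2*4)) = -99*(-5 - (-5 + 8)) = -99*(-5 - 1*3) = -99*(-5 - 3) = -99*(-8) = 792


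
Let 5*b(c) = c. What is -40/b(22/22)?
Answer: -200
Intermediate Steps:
b(c) = c/5
-40/b(22/22) = -40/((22/22)/5) = -40/((22*(1/22))/5) = -40/((1/5)*1) = -40/1/5 = -40*5 = -200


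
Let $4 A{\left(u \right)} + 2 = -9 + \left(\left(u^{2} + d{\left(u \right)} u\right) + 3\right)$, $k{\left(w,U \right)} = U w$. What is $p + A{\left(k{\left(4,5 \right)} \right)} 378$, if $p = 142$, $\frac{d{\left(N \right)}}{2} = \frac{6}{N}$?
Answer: $38320$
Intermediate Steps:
$d{\left(N \right)} = \frac{12}{N}$ ($d{\left(N \right)} = 2 \frac{6}{N} = \frac{12}{N}$)
$A{\left(u \right)} = 1 + \frac{u^{2}}{4}$ ($A{\left(u \right)} = - \frac{1}{2} + \frac{-9 + \left(\left(u^{2} + \frac{12}{u} u\right) + 3\right)}{4} = - \frac{1}{2} + \frac{-9 + \left(\left(u^{2} + 12\right) + 3\right)}{4} = - \frac{1}{2} + \frac{-9 + \left(\left(12 + u^{2}\right) + 3\right)}{4} = - \frac{1}{2} + \frac{-9 + \left(15 + u^{2}\right)}{4} = - \frac{1}{2} + \frac{6 + u^{2}}{4} = - \frac{1}{2} + \left(\frac{3}{2} + \frac{u^{2}}{4}\right) = 1 + \frac{u^{2}}{4}$)
$p + A{\left(k{\left(4,5 \right)} \right)} 378 = 142 + \left(1 + \frac{\left(5 \cdot 4\right)^{2}}{4}\right) 378 = 142 + \left(1 + \frac{20^{2}}{4}\right) 378 = 142 + \left(1 + \frac{1}{4} \cdot 400\right) 378 = 142 + \left(1 + 100\right) 378 = 142 + 101 \cdot 378 = 142 + 38178 = 38320$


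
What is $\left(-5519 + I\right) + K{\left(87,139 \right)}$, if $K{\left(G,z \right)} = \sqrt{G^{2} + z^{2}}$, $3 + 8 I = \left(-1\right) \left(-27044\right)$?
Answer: $- \frac{17111}{8} + \sqrt{26890} \approx -1974.9$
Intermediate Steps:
$I = \frac{27041}{8}$ ($I = - \frac{3}{8} + \frac{\left(-1\right) \left(-27044\right)}{8} = - \frac{3}{8} + \frac{1}{8} \cdot 27044 = - \frac{3}{8} + \frac{6761}{2} = \frac{27041}{8} \approx 3380.1$)
$\left(-5519 + I\right) + K{\left(87,139 \right)} = \left(-5519 + \frac{27041}{8}\right) + \sqrt{87^{2} + 139^{2}} = - \frac{17111}{8} + \sqrt{7569 + 19321} = - \frac{17111}{8} + \sqrt{26890}$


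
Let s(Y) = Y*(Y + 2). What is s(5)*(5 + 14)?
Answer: 665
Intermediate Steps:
s(Y) = Y*(2 + Y)
s(5)*(5 + 14) = (5*(2 + 5))*(5 + 14) = (5*7)*19 = 35*19 = 665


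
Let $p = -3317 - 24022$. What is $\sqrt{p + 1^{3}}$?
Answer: $i \sqrt{27338} \approx 165.34 i$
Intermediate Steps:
$p = -27339$ ($p = -3317 - 24022 = -27339$)
$\sqrt{p + 1^{3}} = \sqrt{-27339 + 1^{3}} = \sqrt{-27339 + 1} = \sqrt{-27338} = i \sqrt{27338}$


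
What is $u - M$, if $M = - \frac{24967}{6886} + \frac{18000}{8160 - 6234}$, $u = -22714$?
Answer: $- \frac{16739935159}{736802} \approx -22720.0$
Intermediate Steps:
$M = \frac{4214531}{736802}$ ($M = \left(-24967\right) \frac{1}{6886} + \frac{18000}{8160 - 6234} = - \frac{24967}{6886} + \frac{18000}{1926} = - \frac{24967}{6886} + 18000 \cdot \frac{1}{1926} = - \frac{24967}{6886} + \frac{1000}{107} = \frac{4214531}{736802} \approx 5.72$)
$u - M = -22714 - \frac{4214531}{736802} = - \frac{16739935159}{736802}$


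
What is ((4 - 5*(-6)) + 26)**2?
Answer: 3600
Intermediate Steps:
((4 - 5*(-6)) + 26)**2 = ((4 + 30) + 26)**2 = (34 + 26)**2 = 60**2 = 3600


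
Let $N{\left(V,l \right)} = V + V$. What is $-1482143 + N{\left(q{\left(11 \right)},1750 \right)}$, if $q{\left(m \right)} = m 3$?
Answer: $-1482077$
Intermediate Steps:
$q{\left(m \right)} = 3 m$
$N{\left(V,l \right)} = 2 V$
$-1482143 + N{\left(q{\left(11 \right)},1750 \right)} = -1482143 + 2 \cdot 3 \cdot 11 = -1482143 + 2 \cdot 33 = -1482143 + 66 = -1482077$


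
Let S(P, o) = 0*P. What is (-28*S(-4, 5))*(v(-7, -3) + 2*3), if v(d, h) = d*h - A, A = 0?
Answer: 0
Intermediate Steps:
S(P, o) = 0
v(d, h) = d*h (v(d, h) = d*h - 1*0 = d*h + 0 = d*h)
(-28*S(-4, 5))*(v(-7, -3) + 2*3) = (-28*0)*(-7*(-3) + 2*3) = 0*(21 + 6) = 0*27 = 0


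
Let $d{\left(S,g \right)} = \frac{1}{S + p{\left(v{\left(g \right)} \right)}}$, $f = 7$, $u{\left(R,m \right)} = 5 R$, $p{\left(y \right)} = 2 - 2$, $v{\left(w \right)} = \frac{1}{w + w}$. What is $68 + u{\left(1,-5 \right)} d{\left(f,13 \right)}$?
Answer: $\frac{481}{7} \approx 68.714$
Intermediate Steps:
$v{\left(w \right)} = \frac{1}{2 w}$
$p{\left(y \right)} = 0$
$d{\left(S,g \right)} = \frac{1}{S}$ ($d{\left(S,g \right)} = \frac{1}{S + 0} = \frac{1}{S}$)
$68 + u{\left(1,-5 \right)} d{\left(f,13 \right)} = 68 + \frac{5 \cdot 1}{7} = 68 + 5 \cdot \frac{1}{7} = 68 + \frac{5}{7} = \frac{481}{7}$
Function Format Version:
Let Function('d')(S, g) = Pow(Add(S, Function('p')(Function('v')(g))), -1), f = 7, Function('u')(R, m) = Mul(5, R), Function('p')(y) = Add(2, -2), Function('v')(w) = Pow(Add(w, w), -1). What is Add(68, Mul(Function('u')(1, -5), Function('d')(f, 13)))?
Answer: Rational(481, 7) ≈ 68.714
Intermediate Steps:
Function('v')(w) = Mul(Rational(1, 2), Pow(w, -1)) (Function('v')(w) = Pow(Mul(2, w), -1) = Mul(Rational(1, 2), Pow(w, -1)))
Function('p')(y) = 0
Function('d')(S, g) = Pow(S, -1) (Function('d')(S, g) = Pow(Add(S, 0), -1) = Pow(S, -1))
Add(68, Mul(Function('u')(1, -5), Function('d')(f, 13))) = Add(68, Mul(Mul(5, 1), Pow(7, -1))) = Add(68, Mul(5, Rational(1, 7))) = Add(68, Rational(5, 7)) = Rational(481, 7)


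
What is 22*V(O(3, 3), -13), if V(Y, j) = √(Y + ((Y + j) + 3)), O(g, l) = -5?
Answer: 44*I*√5 ≈ 98.387*I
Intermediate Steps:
V(Y, j) = √(3 + j + 2*Y) (V(Y, j) = √(Y + (3 + Y + j)) = √(3 + j + 2*Y))
22*V(O(3, 3), -13) = 22*√(3 - 13 + 2*(-5)) = 22*√(3 - 13 - 10) = 22*√(-20) = 22*(2*I*√5) = 44*I*√5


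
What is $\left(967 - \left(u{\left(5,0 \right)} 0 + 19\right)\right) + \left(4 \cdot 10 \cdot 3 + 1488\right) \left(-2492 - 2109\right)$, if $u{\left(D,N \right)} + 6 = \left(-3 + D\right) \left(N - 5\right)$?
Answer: $-7397460$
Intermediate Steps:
$u{\left(D,N \right)} = -6 + \left(-5 + N\right) \left(-3 + D\right)$ ($u{\left(D,N \right)} = -6 + \left(-3 + D\right) \left(N - 5\right) = -6 + \left(-3 + D\right) \left(-5 + N\right) = -6 + \left(-5 + N\right) \left(-3 + D\right)$)
$\left(967 - \left(u{\left(5,0 \right)} 0 + 19\right)\right) + \left(4 \cdot 10 \cdot 3 + 1488\right) \left(-2492 - 2109\right) = \left(967 - \left(\left(9 - 25 - 0 + 5 \cdot 0\right) 0 + 19\right)\right) + \left(4 \cdot 10 \cdot 3 + 1488\right) \left(-2492 - 2109\right) = \left(967 - \left(\left(9 - 25 + 0 + 0\right) 0 + 19\right)\right) + \left(40 \cdot 3 + 1488\right) \left(-4601\right) = \left(967 - \left(\left(-16\right) 0 + 19\right)\right) + \left(120 + 1488\right) \left(-4601\right) = \left(967 - \left(0 + 19\right)\right) + 1608 \left(-4601\right) = \left(967 - 19\right) - 7398408 = 948 - 7398408 = -7397460$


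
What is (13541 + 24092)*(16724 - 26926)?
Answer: -383931866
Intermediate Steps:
(13541 + 24092)*(16724 - 26926) = 37633*(-10202) = -383931866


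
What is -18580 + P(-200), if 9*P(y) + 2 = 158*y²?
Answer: 683642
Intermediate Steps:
P(y) = -2/9 + 158*y²/9 (P(y) = -2/9 + (158*y²)/9 = -2/9 + 158*y²/9)
-18580 + P(-200) = -18580 + (-2/9 + (158/9)*(-200)²) = -18580 + (-2/9 + (158/9)*40000) = -18580 + (-2/9 + 6320000/9) = -18580 + 702222 = 683642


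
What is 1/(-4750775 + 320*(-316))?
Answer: -1/4851895 ≈ -2.0611e-7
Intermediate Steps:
1/(-4750775 + 320*(-316)) = 1/(-4750775 - 101120) = 1/(-4851895) = -1/4851895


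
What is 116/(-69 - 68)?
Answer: -116/137 ≈ -0.84671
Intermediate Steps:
116/(-69 - 68) = 116/(-137) = 116*(-1/137) = -116/137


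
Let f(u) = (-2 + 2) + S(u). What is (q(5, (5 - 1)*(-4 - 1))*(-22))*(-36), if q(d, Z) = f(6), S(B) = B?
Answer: 4752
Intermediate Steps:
f(u) = u (f(u) = (-2 + 2) + u = 0 + u = u)
q(d, Z) = 6
(q(5, (5 - 1)*(-4 - 1))*(-22))*(-36) = (6*(-22))*(-36) = -132*(-36) = 4752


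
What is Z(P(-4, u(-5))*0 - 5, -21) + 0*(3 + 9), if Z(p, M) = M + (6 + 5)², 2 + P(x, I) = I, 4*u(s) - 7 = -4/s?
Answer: 100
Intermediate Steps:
u(s) = 7/4 - 1/s (u(s) = 7/4 + (-4/s)/4 = 7/4 - 1/s)
P(x, I) = -2 + I
Z(p, M) = 121 + M (Z(p, M) = M + 11² = M + 121 = 121 + M)
Z(P(-4, u(-5))*0 - 5, -21) + 0*(3 + 9) = (121 - 21) + 0*(3 + 9) = 100 + 0*12 = 100 + 0 = 100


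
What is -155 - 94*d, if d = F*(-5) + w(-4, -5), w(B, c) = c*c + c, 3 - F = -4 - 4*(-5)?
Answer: -8145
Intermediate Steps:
F = -13 (F = 3 - (-4 - 4*(-5)) = 3 - (-4 + 20) = 3 - 1*16 = 3 - 16 = -13)
w(B, c) = c + c² (w(B, c) = c² + c = c + c²)
d = 85 (d = -13*(-5) - 5*(1 - 5) = 65 - 5*(-4) = 65 + 20 = 85)
-155 - 94*d = -155 - 94*85 = -155 - 7990 = -8145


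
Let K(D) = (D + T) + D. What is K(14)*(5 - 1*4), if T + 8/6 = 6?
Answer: 98/3 ≈ 32.667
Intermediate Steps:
T = 14/3 (T = -4/3 + 6 = 14/3 ≈ 4.6667)
K(D) = 14/3 + 2*D (K(D) = (D + 14/3) + D = (14/3 + D) + D = 14/3 + 2*D)
K(14)*(5 - 1*4) = (14/3 + 2*14)*(5 - 1*4) = (14/3 + 28)*(5 - 4) = (98/3)*1 = 98/3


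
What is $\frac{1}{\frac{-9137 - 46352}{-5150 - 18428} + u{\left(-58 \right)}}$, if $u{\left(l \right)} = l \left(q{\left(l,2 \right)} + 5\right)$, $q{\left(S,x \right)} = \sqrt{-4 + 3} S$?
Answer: $- \frac{159909084718}{6337087340798825} - \frac{1870121890576 i}{6337087340798825} \approx -2.5234 \cdot 10^{-5} - 0.00029511 i$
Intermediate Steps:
$q{\left(S,x \right)} = i S$ ($q{\left(S,x \right)} = \sqrt{-1} S = i S$)
$u{\left(l \right)} = l \left(5 + i l\right)$ ($u{\left(l \right)} = l \left(i l + 5\right) = l \left(5 + i l\right)$)
$\frac{1}{\frac{-9137 - 46352}{-5150 - 18428} + u{\left(-58 \right)}} = \frac{1}{\frac{-9137 - 46352}{-5150 - 18428} - 58 \left(5 + i \left(-58\right)\right)} = \frac{1}{- \frac{55489}{-23578} - 58 \left(5 - 58 i\right)} = \frac{1}{\left(-55489\right) \left(- \frac{1}{23578}\right) - \left(290 - 3364 i\right)} = \frac{1}{\frac{55489}{23578} - \left(290 - 3364 i\right)} = \frac{1}{- \frac{6782131}{23578} + 3364 i} = \frac{555922084 \left(- \frac{6782131}{23578} - 3364 i\right)}{6337087340798825}$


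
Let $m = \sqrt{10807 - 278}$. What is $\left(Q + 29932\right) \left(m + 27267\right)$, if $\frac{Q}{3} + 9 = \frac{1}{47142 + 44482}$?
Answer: $\frac{74712008719041}{91624} + \frac{2740015723 \sqrt{10529}}{91624} \approx 8.1849 \cdot 10^{8}$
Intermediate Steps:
$Q = - \frac{2473845}{91624}$ ($Q = -27 + \frac{3}{47142 + 44482} = -27 + \frac{3}{91624} = - \frac{2473845}{91624} \approx -27.0$)
$m = \sqrt{10529} \approx 102.61$
$\left(Q + 29932\right) \left(m + 27267\right) = \left(- \frac{2473845}{91624} + 29932\right) \left(\sqrt{10529} + 27267\right) = \frac{2740015723 \left(27267 + \sqrt{10529}\right)}{91624} = \frac{74712008719041}{91624} + \frac{2740015723 \sqrt{10529}}{91624}$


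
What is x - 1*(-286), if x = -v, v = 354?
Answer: -68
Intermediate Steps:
x = -354 (x = -1*354 = -354)
x - 1*(-286) = -354 - 1*(-286) = -354 + 286 = -68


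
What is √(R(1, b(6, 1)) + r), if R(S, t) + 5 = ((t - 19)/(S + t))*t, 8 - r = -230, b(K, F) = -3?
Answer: 10*√2 ≈ 14.142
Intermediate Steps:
r = 238 (r = 8 - 1*(-230) = 8 + 230 = 238)
R(S, t) = -5 + t*(-19 + t)/(S + t) (R(S, t) = -5 + ((t - 19)/(S + t))*t = -5 + ((-19 + t)/(S + t))*t = -5 + t*(-19 + t)/(S + t))
√(R(1, b(6, 1)) + r) = √(((-3)² - 24*(-3) - 5*1)/(1 - 3) + 238) = √((9 + 72 - 5)/(-2) + 238) = √(-½*76 + 238) = √(-38 + 238) = √200 = 10*√2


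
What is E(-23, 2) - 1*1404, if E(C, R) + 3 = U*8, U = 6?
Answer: -1359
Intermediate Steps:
E(C, R) = 45 (E(C, R) = -3 + 6*8 = -3 + 48 = 45)
E(-23, 2) - 1*1404 = 45 - 1*1404 = 45 - 1404 = -1359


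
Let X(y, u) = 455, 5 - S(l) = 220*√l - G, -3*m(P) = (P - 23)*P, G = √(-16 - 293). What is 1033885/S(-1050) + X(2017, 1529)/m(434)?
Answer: 5*(-1756363773*I - 13*√309 + 14300*√42)/(8494*(√309 - 1100*√42 - 5*I)) ≈ 0.094571 + 145.39*I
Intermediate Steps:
G = I*√309 (G = √(-309) = I*√309 ≈ 17.578*I)
m(P) = -P*(-23 + P)/3 (m(P) = -(P - 23)*P/3 = -(-23 + P)*P/3 = -P*(-23 + P)/3)
S(l) = 5 - 220*√l + I*√309 (S(l) = 5 - (220*√l - I*√309) = 5 + (-220*√l + I*√309) = 5 - 220*√l + I*√309)
1033885/S(-1050) + X(2017, 1529)/m(434) = 1033885/(5 - 1100*I*√42 + I*√309) + 455/(((⅓)*434*(23 - 1*434))) = 1033885/(5 - 1100*I*√42 + I*√309) + 455/(((⅓)*434*(23 - 434))) = 1033885/(5 - 1100*I*√42 + I*√309) + 455/(((⅓)*434*(-411))) = 1033885/(5 + I*√309 - 1100*I*√42) + 455/(-59458) = 1033885/(5 + I*√309 - 1100*I*√42) + 455*(-1/59458) = 1033885/(5 + I*√309 - 1100*I*√42) - 65/8494 = -65/8494 + 1033885/(5 + I*√309 - 1100*I*√42)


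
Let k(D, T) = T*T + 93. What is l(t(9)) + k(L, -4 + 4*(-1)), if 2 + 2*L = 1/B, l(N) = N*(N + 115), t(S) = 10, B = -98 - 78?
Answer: 1407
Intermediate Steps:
B = -176
l(N) = N*(115 + N)
L = -353/352 (L = -1 + (½)/(-176) = -1 + (½)*(-1/176) = -1 - 1/352 = -353/352 ≈ -1.0028)
k(D, T) = 93 + T² (k(D, T) = T² + 93 = 93 + T²)
l(t(9)) + k(L, -4 + 4*(-1)) = 10*(115 + 10) + (93 + (-4 + 4*(-1))²) = 10*125 + (93 + (-4 - 4)²) = 1250 + (93 + (-8)²) = 1250 + (93 + 64) = 1250 + 157 = 1407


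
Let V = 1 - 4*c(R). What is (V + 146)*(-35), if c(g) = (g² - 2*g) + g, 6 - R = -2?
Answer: 2695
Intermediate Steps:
R = 8 (R = 6 - 1*(-2) = 6 + 2 = 8)
c(g) = g² - g
V = -223 (V = 1 - 32*(-1 + 8) = 1 - 32*7 = 1 - 4*56 = 1 - 224 = -223)
(V + 146)*(-35) = (-223 + 146)*(-35) = -77*(-35) = 2695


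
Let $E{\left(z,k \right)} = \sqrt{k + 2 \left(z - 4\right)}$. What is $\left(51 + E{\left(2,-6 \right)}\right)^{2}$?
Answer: $\left(51 + i \sqrt{10}\right)^{2} \approx 2591.0 + 322.55 i$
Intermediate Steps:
$E{\left(z,k \right)} = \sqrt{-8 + k + 2 z}$ ($E{\left(z,k \right)} = \sqrt{k + 2 \left(-4 + z\right)} = \sqrt{k + \left(-8 + 2 z\right)} = \sqrt{-8 + k + 2 z}$)
$\left(51 + E{\left(2,-6 \right)}\right)^{2} = \left(51 + \sqrt{-8 - 6 + 2 \cdot 2}\right)^{2} = \left(51 + \sqrt{-8 - 6 + 4}\right)^{2} = \left(51 + \sqrt{-10}\right)^{2} = \left(51 + i \sqrt{10}\right)^{2}$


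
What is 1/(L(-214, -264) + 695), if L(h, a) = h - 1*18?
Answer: 1/463 ≈ 0.0021598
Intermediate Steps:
L(h, a) = -18 + h (L(h, a) = h - 18 = -18 + h)
1/(L(-214, -264) + 695) = 1/((-18 - 214) + 695) = 1/(-232 + 695) = 1/463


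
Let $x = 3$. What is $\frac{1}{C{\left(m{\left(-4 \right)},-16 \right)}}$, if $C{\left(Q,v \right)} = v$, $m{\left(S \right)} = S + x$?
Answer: $- \frac{1}{16} \approx -0.0625$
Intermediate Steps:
$m{\left(S \right)} = 3 + S$ ($m{\left(S \right)} = S + 3 = 3 + S$)
$\frac{1}{C{\left(m{\left(-4 \right)},-16 \right)}} = \frac{1}{-16} = - \frac{1}{16}$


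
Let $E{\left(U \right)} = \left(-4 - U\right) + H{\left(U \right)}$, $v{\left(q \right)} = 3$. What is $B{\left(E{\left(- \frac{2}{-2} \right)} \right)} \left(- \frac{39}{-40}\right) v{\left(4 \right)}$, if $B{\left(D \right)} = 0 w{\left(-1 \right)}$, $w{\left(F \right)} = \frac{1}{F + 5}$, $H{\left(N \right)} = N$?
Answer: $0$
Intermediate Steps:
$w{\left(F \right)} = \frac{1}{5 + F}$
$E{\left(U \right)} = -4$ ($E{\left(U \right)} = \left(-4 - U\right) + U = -4$)
$B{\left(D \right)} = 0$ ($B{\left(D \right)} = \frac{0}{5 - 1} = \frac{0}{4} = 0 \cdot \frac{1}{4} = 0$)
$B{\left(E{\left(- \frac{2}{-2} \right)} \right)} \left(- \frac{39}{-40}\right) v{\left(4 \right)} = 0 \left(- \frac{39}{-40}\right) 3 = 0 \left(\left(-39\right) \left(- \frac{1}{40}\right)\right) 3 = 0 \cdot \frac{39}{40} \cdot 3 = 0 \cdot 3 = 0$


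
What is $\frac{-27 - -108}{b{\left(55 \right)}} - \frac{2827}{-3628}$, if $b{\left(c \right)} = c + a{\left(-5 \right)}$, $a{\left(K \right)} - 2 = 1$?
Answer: $\frac{228917}{105212} \approx 2.1758$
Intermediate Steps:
$a{\left(K \right)} = 3$ ($a{\left(K \right)} = 2 + 1 = 3$)
$b{\left(c \right)} = 3 + c$ ($b{\left(c \right)} = c + 3 = 3 + c$)
$\frac{-27 - -108}{b{\left(55 \right)}} - \frac{2827}{-3628} = \frac{-27 - -108}{3 + 55} - \frac{2827}{-3628} = \frac{-27 + 108}{58} - - \frac{2827}{3628} = 81 \cdot \frac{1}{58} + \frac{2827}{3628} = \frac{81}{58} + \frac{2827}{3628} = \frac{228917}{105212}$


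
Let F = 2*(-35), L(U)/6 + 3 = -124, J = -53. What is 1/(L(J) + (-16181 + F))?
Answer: -1/17013 ≈ -5.8779e-5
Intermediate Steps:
L(U) = -762 (L(U) = -18 + 6*(-124) = -18 - 744 = -762)
F = -70
1/(L(J) + (-16181 + F)) = 1/(-762 + (-16181 - 70)) = 1/(-762 - 16251) = 1/(-17013) = -1/17013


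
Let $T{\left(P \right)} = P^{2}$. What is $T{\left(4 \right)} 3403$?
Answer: $54448$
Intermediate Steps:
$T{\left(4 \right)} 3403 = 4^{2} \cdot 3403 = 16 \cdot 3403 = 54448$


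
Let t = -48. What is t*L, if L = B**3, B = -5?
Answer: 6000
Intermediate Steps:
L = -125 (L = (-5)**3 = -125)
t*L = -48*(-125) = 6000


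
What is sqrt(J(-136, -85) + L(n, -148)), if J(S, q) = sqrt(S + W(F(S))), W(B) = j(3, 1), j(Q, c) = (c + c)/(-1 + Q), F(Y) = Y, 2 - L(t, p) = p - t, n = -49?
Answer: sqrt(101 + 3*I*sqrt(15)) ≈ 10.066 + 0.57711*I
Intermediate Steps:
L(t, p) = 2 + t - p (L(t, p) = 2 - (p - t) = 2 + (t - p) = 2 + t - p)
j(Q, c) = 2*c/(-1 + Q) (j(Q, c) = (2*c)/(-1 + Q) = 2*c/(-1 + Q))
W(B) = 1 (W(B) = 2*1/(-1 + 3) = 2*1/2 = 2*1*(1/2) = 1)
J(S, q) = sqrt(1 + S) (J(S, q) = sqrt(S + 1) = sqrt(1 + S))
sqrt(J(-136, -85) + L(n, -148)) = sqrt(sqrt(1 - 136) + (2 - 49 - 1*(-148))) = sqrt(sqrt(-135) + (2 - 49 + 148)) = sqrt(3*I*sqrt(15) + 101) = sqrt(101 + 3*I*sqrt(15))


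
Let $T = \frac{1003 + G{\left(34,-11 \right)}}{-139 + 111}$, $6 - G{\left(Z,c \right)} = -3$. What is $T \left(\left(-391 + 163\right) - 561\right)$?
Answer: $\frac{199617}{7} \approx 28517.0$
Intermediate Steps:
$G{\left(Z,c \right)} = 9$ ($G{\left(Z,c \right)} = 6 - -3 = 6 + 3 = 9$)
$T = - \frac{253}{7}$ ($T = \frac{1003 + 9}{-139 + 111} = \frac{1012}{-28} = 1012 \left(- \frac{1}{28}\right) = - \frac{253}{7} \approx -36.143$)
$T \left(\left(-391 + 163\right) - 561\right) = - \frac{253 \left(\left(-391 + 163\right) - 561\right)}{7} = - \frac{253 \left(-228 - 561\right)}{7} = \left(- \frac{253}{7}\right) \left(-789\right) = \frac{199617}{7}$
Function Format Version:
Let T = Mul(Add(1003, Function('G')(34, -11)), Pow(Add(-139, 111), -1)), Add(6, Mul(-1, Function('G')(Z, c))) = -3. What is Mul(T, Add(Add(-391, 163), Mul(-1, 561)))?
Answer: Rational(199617, 7) ≈ 28517.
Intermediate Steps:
Function('G')(Z, c) = 9 (Function('G')(Z, c) = Add(6, Mul(-1, -3)) = Add(6, 3) = 9)
T = Rational(-253, 7) (T = Mul(Add(1003, 9), Pow(Add(-139, 111), -1)) = Mul(1012, Pow(-28, -1)) = Mul(1012, Rational(-1, 28)) = Rational(-253, 7) ≈ -36.143)
Mul(T, Add(Add(-391, 163), Mul(-1, 561))) = Mul(Rational(-253, 7), Add(Add(-391, 163), Mul(-1, 561))) = Mul(Rational(-253, 7), Add(-228, -561)) = Mul(Rational(-253, 7), -789) = Rational(199617, 7)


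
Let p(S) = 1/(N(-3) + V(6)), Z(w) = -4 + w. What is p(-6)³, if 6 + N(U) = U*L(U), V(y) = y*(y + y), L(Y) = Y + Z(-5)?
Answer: 1/1061208 ≈ 9.4232e-7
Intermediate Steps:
L(Y) = -9 + Y (L(Y) = Y + (-4 - 5) = Y - 9 = -9 + Y)
V(y) = 2*y² (V(y) = y*(2*y) = 2*y²)
N(U) = -6 + U*(-9 + U)
p(S) = 1/102 (p(S) = 1/((-6 - 3*(-9 - 3)) + 2*6²) = 1/((-6 - 3*(-12)) + 2*36) = 1/((-6 + 36) + 72) = 1/(30 + 72) = 1/102)
p(-6)³ = (1/102)³ = 1/1061208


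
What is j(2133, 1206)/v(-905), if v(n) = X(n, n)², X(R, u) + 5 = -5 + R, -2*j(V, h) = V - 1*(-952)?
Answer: -617/334890 ≈ -0.0018424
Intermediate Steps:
j(V, h) = -476 - V/2 (j(V, h) = -(V - 1*(-952))/2 = -(V + 952)/2 = -(952 + V)/2 = -476 - V/2)
X(R, u) = -10 + R (X(R, u) = -5 + (-5 + R) = -10 + R)
v(n) = (-10 + n)²
j(2133, 1206)/v(-905) = (-476 - ½*2133)/((-10 - 905)²) = (-476 - 2133/2)/((-915)²) = -3085/2/837225 = -3085/2*1/837225 = -617/334890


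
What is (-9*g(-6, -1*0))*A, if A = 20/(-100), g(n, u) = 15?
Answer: 27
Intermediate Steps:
A = -⅕ (A = 20*(-1/100) = -⅕ ≈ -0.20000)
(-9*g(-6, -1*0))*A = -9*15*(-⅕) = -135*(-⅕) = 27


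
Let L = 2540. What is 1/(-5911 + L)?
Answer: -1/3371 ≈ -0.00029665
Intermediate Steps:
1/(-5911 + L) = 1/(-5911 + 2540) = 1/(-3371) = -1/3371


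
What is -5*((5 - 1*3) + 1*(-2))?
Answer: 0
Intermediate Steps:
-5*((5 - 1*3) + 1*(-2)) = -5*((5 - 3) - 2) = -5*(2 - 2) = -5*0 = 0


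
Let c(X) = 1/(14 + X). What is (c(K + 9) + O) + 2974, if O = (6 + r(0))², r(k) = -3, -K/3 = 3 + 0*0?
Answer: 41763/14 ≈ 2983.1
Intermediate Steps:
K = -9 (K = -3*(3 + 0*0) = -3*(3 + 0) = -3*3 = -9)
O = 9 (O = (6 - 3)² = 3² = 9)
(c(K + 9) + O) + 2974 = (1/(14 + (-9 + 9)) + 9) + 2974 = (1/(14 + 0) + 9) + 2974 = (1/14 + 9) + 2974 = 127/14 + 2974 = 41763/14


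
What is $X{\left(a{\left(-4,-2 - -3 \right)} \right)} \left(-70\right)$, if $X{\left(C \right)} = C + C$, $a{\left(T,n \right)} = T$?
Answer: $560$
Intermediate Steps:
$X{\left(C \right)} = 2 C$
$X{\left(a{\left(-4,-2 - -3 \right)} \right)} \left(-70\right) = 2 \left(-4\right) \left(-70\right) = \left(-8\right) \left(-70\right) = 560$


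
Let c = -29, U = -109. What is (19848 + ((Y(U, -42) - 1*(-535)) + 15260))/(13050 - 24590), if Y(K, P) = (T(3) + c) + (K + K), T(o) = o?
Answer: -35399/11540 ≈ -3.0675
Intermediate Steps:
Y(K, P) = -26 + 2*K (Y(K, P) = (3 - 29) + (K + K) = -26 + 2*K)
(19848 + ((Y(U, -42) - 1*(-535)) + 15260))/(13050 - 24590) = (19848 + (((-26 + 2*(-109)) - 1*(-535)) + 15260))/(13050 - 24590) = (19848 + (((-26 - 218) + 535) + 15260))/(-11540) = (19848 + ((-244 + 535) + 15260))*(-1/11540) = (19848 + (291 + 15260))*(-1/11540) = (19848 + 15551)*(-1/11540) = 35399*(-1/11540) = -35399/11540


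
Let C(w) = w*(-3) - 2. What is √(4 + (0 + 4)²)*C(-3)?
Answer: 14*√5 ≈ 31.305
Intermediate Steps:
C(w) = -2 - 3*w (C(w) = -3*w - 2 = -2 - 3*w)
√(4 + (0 + 4)²)*C(-3) = √(4 + (0 + 4)²)*(-2 - 3*(-3)) = √(4 + 4²)*(-2 + 9) = √(4 + 16)*7 = √20*7 = (2*√5)*7 = 14*√5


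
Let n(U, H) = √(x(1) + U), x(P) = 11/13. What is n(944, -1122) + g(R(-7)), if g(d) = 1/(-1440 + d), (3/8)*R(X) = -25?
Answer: -3/4520 + √159679/13 ≈ 30.738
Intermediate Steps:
R(X) = -200/3 (R(X) = (8/3)*(-25) = -200/3)
x(P) = 11/13 (x(P) = 11*(1/13) = 11/13)
n(U, H) = √(11/13 + U)
n(944, -1122) + g(R(-7)) = √(143 + 169*944)/13 + 1/(-1440 - 200/3) = √(143 + 159536)/13 + 1/(-4520/3) = √159679/13 - 3/4520 = -3/4520 + √159679/13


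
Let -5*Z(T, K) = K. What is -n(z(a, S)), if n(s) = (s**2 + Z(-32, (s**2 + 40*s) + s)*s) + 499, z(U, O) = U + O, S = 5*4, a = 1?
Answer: 22642/5 ≈ 4528.4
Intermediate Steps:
Z(T, K) = -K/5
S = 20
z(U, O) = O + U
n(s) = 499 + s**2 + s*(-41*s/5 - s**2/5) (n(s) = (s**2 + (-((s**2 + 40*s) + s)/5)*s) + 499 = (s**2 + (-(s**2 + 41*s)/5)*s) + 499 = (s**2 + (-41*s/5 - s**2/5)*s) + 499 = (s**2 + s*(-41*s/5 - s**2/5)) + 499 = 499 + s**2 + s*(-41*s/5 - s**2/5))
-n(z(a, S)) = -(499 - 36*(20 + 1)**2/5 - (20 + 1)**3/5) = -(499 - 36/5*21**2 - 1/5*21**3) = -(499 - 36/5*441 - 1/5*9261) = -(499 - 15876/5 - 9261/5) = -1*(-22642/5) = 22642/5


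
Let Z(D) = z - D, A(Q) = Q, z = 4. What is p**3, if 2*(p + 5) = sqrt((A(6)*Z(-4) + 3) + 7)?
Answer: -685/2 + 179*sqrt(58)/4 ≈ -1.6942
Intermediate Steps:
Z(D) = 4 - D
p = -5 + sqrt(58)/2 (p = -5 + sqrt((6*(4 - 1*(-4)) + 3) + 7)/2 = -5 + sqrt((6*(4 + 4) + 3) + 7)/2 = -5 + sqrt((6*8 + 3) + 7)/2 = -5 + sqrt((48 + 3) + 7)/2 = -5 + sqrt(51 + 7)/2 = -5 + sqrt(58)/2 ≈ -1.1921)
p**3 = (-5 + sqrt(58)/2)**3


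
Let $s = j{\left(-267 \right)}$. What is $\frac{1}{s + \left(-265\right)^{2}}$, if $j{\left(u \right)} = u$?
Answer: $\frac{1}{69958} \approx 1.4294 \cdot 10^{-5}$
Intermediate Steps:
$s = -267$
$\frac{1}{s + \left(-265\right)^{2}} = \frac{1}{-267 + \left(-265\right)^{2}} = \frac{1}{-267 + 70225} = \frac{1}{69958}$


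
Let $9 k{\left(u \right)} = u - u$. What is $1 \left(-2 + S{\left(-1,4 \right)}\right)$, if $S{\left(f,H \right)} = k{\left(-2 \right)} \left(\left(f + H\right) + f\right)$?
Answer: $-2$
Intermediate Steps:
$k{\left(u \right)} = 0$ ($k{\left(u \right)} = \frac{u - u}{9} = \frac{1}{9} \cdot 0 = 0$)
$S{\left(f,H \right)} = 0$ ($S{\left(f,H \right)} = 0 \left(\left(f + H\right) + f\right) = 0 \left(\left(H + f\right) + f\right) = 0 \left(H + 2 f\right) = 0$)
$1 \left(-2 + S{\left(-1,4 \right)}\right) = 1 \left(-2 + 0\right) = 1 \left(-2\right) = -2$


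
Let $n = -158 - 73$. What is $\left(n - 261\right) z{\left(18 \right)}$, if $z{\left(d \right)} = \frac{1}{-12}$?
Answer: $41$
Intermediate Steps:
$z{\left(d \right)} = - \frac{1}{12}$
$n = -231$ ($n = -158 - 73 = -231$)
$\left(n - 261\right) z{\left(18 \right)} = \left(-231 - 261\right) \left(- \frac{1}{12}\right) = \left(-492\right) \left(- \frac{1}{12}\right) = 41$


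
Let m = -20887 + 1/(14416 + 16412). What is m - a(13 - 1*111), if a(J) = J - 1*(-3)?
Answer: -640975775/30828 ≈ -20792.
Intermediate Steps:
a(J) = 3 + J (a(J) = J + 3 = 3 + J)
m = -643904435/30828 (m = -20887 + 1/30828 = -643904435/30828 ≈ -20887.)
m - a(13 - 1*111) = -643904435/30828 - (3 + (13 - 1*111)) = -643904435/30828 - (3 + (13 - 111)) = -643904435/30828 - (3 - 98) = -643904435/30828 - 1*(-95) = -643904435/30828 + 95 = -640975775/30828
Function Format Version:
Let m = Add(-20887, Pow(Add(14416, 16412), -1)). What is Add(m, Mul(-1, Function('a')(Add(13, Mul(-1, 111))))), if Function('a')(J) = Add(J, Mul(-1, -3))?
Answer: Rational(-640975775, 30828) ≈ -20792.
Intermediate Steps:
Function('a')(J) = Add(3, J) (Function('a')(J) = Add(J, 3) = Add(3, J))
m = Rational(-643904435, 30828) (m = Add(-20887, Pow(30828, -1)) = Add(-20887, Rational(1, 30828)) = Rational(-643904435, 30828) ≈ -20887.)
Add(m, Mul(-1, Function('a')(Add(13, Mul(-1, 111))))) = Add(Rational(-643904435, 30828), Mul(-1, Add(3, Add(13, Mul(-1, 111))))) = Add(Rational(-643904435, 30828), Mul(-1, Add(3, Add(13, -111)))) = Add(Rational(-643904435, 30828), Mul(-1, Add(3, -98))) = Add(Rational(-643904435, 30828), Mul(-1, -95)) = Add(Rational(-643904435, 30828), 95) = Rational(-640975775, 30828)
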